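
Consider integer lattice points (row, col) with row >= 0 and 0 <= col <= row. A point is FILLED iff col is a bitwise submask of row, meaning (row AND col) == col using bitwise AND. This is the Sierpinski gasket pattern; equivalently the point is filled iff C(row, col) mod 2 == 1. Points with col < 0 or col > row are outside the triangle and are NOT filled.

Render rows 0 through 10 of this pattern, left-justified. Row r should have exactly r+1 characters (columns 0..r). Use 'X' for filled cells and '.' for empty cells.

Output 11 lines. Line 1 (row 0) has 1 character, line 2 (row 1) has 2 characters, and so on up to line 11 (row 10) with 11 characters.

Answer: X
XX
X.X
XXXX
X...X
XX..XX
X.X.X.X
XXXXXXXX
X.......X
XX......XX
X.X.....X.X

Derivation:
r0=0: X
r1=1: XX
r2=10: X.X
r3=11: XXXX
r4=100: X...X
r5=101: XX..XX
r6=110: X.X.X.X
r7=111: XXXXXXXX
r8=1000: X.......X
r9=1001: XX......XX
r10=1010: X.X.....X.X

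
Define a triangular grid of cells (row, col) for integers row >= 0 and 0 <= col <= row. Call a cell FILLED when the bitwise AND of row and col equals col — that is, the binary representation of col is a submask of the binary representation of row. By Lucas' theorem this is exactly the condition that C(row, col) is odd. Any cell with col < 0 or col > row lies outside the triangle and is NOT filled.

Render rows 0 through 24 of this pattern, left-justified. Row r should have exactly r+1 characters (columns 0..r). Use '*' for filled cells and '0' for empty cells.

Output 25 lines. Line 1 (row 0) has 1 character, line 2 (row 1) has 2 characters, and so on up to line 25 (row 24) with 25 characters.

Answer: *
**
*0*
****
*000*
**00**
*0*0*0*
********
*0000000*
**000000**
*0*00000*0*
****0000****
*000*000*000*
**00**00**00**
*0*0*0*0*0*0*0*
****************
*000000000000000*
**00000000000000**
*0*0000000000000*0*
****000000000000****
*000*00000000000*000*
**00**0000000000**00**
*0*0*0*000000000*0*0*0*
********00000000********
*0000000*0000000*0000000*

Derivation:
r0=0: *
r1=1: **
r2=10: *0*
r3=11: ****
r4=100: *000*
r5=101: **00**
r6=110: *0*0*0*
r7=111: ********
r8=1000: *0000000*
r9=1001: **000000**
r10=1010: *0*00000*0*
r11=1011: ****0000****
r12=1100: *000*000*000*
r13=1101: **00**00**00**
r14=1110: *0*0*0*0*0*0*0*
r15=1111: ****************
r16=10000: *000000000000000*
r17=10001: **00000000000000**
r18=10010: *0*0000000000000*0*
r19=10011: ****000000000000****
r20=10100: *000*00000000000*000*
r21=10101: **00**0000000000**00**
r22=10110: *0*0*0*000000000*0*0*0*
r23=10111: ********00000000********
r24=11000: *0000000*0000000*0000000*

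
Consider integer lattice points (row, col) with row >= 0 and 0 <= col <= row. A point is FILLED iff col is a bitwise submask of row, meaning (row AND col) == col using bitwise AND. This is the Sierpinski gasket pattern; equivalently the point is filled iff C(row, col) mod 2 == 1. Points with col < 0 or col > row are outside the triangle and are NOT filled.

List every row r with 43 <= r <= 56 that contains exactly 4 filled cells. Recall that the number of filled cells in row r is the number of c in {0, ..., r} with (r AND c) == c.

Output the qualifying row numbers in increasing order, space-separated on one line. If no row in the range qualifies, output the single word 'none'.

Answer: 48

Derivation:
Row r has 2^popcount(r) filled cells, so we need popcount(r) = log2(4) = 2.
Scan r = 43..56 and keep those with exactly 2 one-bits:
r=43=101011 popcount=4 -> skip
r=44=101100 popcount=3 -> skip
r=45=101101 popcount=4 -> skip
r=46=101110 popcount=4 -> skip
r=47=101111 popcount=5 -> skip
r=48=110000 popcount=2 -> KEEP
r=49=110001 popcount=3 -> skip
r=50=110010 popcount=3 -> skip
r=51=110011 popcount=4 -> skip
r=52=110100 popcount=3 -> skip
r=53=110101 popcount=4 -> skip
r=54=110110 popcount=4 -> skip
r=55=110111 popcount=5 -> skip
r=56=111000 popcount=3 -> skip
Kept rows: 48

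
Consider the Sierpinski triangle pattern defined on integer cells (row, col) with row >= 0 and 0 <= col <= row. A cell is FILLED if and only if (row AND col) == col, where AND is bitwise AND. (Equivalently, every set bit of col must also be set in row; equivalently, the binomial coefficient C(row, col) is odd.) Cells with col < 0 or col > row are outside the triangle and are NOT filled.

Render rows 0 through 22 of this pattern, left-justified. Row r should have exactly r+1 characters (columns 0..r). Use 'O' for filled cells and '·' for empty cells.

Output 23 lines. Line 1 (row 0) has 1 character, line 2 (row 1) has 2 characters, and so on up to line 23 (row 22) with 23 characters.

Answer: O
OO
O·O
OOOO
O···O
OO··OO
O·O·O·O
OOOOOOOO
O·······O
OO······OO
O·O·····O·O
OOOO····OOOO
O···O···O···O
OO··OO··OO··OO
O·O·O·O·O·O·O·O
OOOOOOOOOOOOOOOO
O···············O
OO··············OO
O·O·············O·O
OOOO············OOOO
O···O···········O···O
OO··OO··········OO··OO
O·O·O·O·········O·O·O·O

Derivation:
r0=0: O
r1=1: OO
r2=10: O·O
r3=11: OOOO
r4=100: O···O
r5=101: OO··OO
r6=110: O·O·O·O
r7=111: OOOOOOOO
r8=1000: O·······O
r9=1001: OO······OO
r10=1010: O·O·····O·O
r11=1011: OOOO····OOOO
r12=1100: O···O···O···O
r13=1101: OO··OO··OO··OO
r14=1110: O·O·O·O·O·O·O·O
r15=1111: OOOOOOOOOOOOOOOO
r16=10000: O···············O
r17=10001: OO··············OO
r18=10010: O·O·············O·O
r19=10011: OOOO············OOOO
r20=10100: O···O···········O···O
r21=10101: OO··OO··········OO··OO
r22=10110: O·O·O·O·········O·O·O·O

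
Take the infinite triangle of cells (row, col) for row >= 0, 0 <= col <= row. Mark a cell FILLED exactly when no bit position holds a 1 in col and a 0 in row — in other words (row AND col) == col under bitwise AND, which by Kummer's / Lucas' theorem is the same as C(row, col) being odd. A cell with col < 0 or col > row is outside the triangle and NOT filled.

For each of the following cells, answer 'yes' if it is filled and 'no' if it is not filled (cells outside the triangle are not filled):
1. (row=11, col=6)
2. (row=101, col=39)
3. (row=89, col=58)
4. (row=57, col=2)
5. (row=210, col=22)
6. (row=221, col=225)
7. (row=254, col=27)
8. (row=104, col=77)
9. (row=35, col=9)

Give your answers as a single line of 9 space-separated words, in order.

Answer: no no no no no no no no no

Derivation:
(11,6): row=0b1011, col=0b110, row AND col = 0b10 = 2; 2 != 6 -> empty
(101,39): row=0b1100101, col=0b100111, row AND col = 0b100101 = 37; 37 != 39 -> empty
(89,58): row=0b1011001, col=0b111010, row AND col = 0b11000 = 24; 24 != 58 -> empty
(57,2): row=0b111001, col=0b10, row AND col = 0b0 = 0; 0 != 2 -> empty
(210,22): row=0b11010010, col=0b10110, row AND col = 0b10010 = 18; 18 != 22 -> empty
(221,225): col outside [0, 221] -> not filled
(254,27): row=0b11111110, col=0b11011, row AND col = 0b11010 = 26; 26 != 27 -> empty
(104,77): row=0b1101000, col=0b1001101, row AND col = 0b1001000 = 72; 72 != 77 -> empty
(35,9): row=0b100011, col=0b1001, row AND col = 0b1 = 1; 1 != 9 -> empty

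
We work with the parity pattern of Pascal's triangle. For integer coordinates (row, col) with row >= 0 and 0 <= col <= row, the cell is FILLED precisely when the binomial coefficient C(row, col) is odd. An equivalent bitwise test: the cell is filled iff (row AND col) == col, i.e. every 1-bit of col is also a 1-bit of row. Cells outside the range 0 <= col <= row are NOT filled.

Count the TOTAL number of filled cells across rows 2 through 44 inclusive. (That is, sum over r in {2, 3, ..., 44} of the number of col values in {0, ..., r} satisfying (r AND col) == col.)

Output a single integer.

Answer: 338

Derivation:
r2=10 pc1: +2 =2
r3=11 pc2: +4 =6
r4=100 pc1: +2 =8
r5=101 pc2: +4 =12
r6=110 pc2: +4 =16
r7=111 pc3: +8 =24
r8=1000 pc1: +2 =26
r9=1001 pc2: +4 =30
r10=1010 pc2: +4 =34
r11=1011 pc3: +8 =42
r12=1100 pc2: +4 =46
r13=1101 pc3: +8 =54
r14=1110 pc3: +8 =62
r15=1111 pc4: +16 =78
r16=10000 pc1: +2 =80
r17=10001 pc2: +4 =84
r18=10010 pc2: +4 =88
r19=10011 pc3: +8 =96
r20=10100 pc2: +4 =100
r21=10101 pc3: +8 =108
r22=10110 pc3: +8 =116
r23=10111 pc4: +16 =132
r24=11000 pc2: +4 =136
r25=11001 pc3: +8 =144
r26=11010 pc3: +8 =152
r27=11011 pc4: +16 =168
r28=11100 pc3: +8 =176
r29=11101 pc4: +16 =192
r30=11110 pc4: +16 =208
r31=11111 pc5: +32 =240
r32=100000 pc1: +2 =242
r33=100001 pc2: +4 =246
r34=100010 pc2: +4 =250
r35=100011 pc3: +8 =258
r36=100100 pc2: +4 =262
r37=100101 pc3: +8 =270
r38=100110 pc3: +8 =278
r39=100111 pc4: +16 =294
r40=101000 pc2: +4 =298
r41=101001 pc3: +8 =306
r42=101010 pc3: +8 =314
r43=101011 pc4: +16 =330
r44=101100 pc3: +8 =338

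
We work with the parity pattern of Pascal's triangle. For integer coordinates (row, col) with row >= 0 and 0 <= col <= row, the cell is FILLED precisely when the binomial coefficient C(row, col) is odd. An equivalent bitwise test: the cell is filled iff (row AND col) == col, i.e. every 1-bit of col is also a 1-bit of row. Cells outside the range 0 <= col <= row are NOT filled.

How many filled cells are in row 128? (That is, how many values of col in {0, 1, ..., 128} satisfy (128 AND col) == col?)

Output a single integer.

128 in binary = 10000000
popcount(128) = number of 1-bits in 10000000 = 1
A col c satisfies (128 AND c) == c iff every set bit of c is also set in 128; each of the 1 set bits of 128 can independently be on or off in c.
count = 2^1 = 2

Answer: 2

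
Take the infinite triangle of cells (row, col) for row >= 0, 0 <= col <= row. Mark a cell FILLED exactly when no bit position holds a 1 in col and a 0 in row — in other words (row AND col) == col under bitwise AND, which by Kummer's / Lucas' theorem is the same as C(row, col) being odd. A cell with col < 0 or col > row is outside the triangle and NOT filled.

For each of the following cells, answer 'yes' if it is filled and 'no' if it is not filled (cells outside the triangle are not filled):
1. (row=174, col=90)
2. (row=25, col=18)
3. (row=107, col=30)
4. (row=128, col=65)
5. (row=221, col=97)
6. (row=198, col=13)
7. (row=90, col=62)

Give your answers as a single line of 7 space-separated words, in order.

Answer: no no no no no no no

Derivation:
(174,90): row=0b10101110, col=0b1011010, row AND col = 0b1010 = 10; 10 != 90 -> empty
(25,18): row=0b11001, col=0b10010, row AND col = 0b10000 = 16; 16 != 18 -> empty
(107,30): row=0b1101011, col=0b11110, row AND col = 0b1010 = 10; 10 != 30 -> empty
(128,65): row=0b10000000, col=0b1000001, row AND col = 0b0 = 0; 0 != 65 -> empty
(221,97): row=0b11011101, col=0b1100001, row AND col = 0b1000001 = 65; 65 != 97 -> empty
(198,13): row=0b11000110, col=0b1101, row AND col = 0b100 = 4; 4 != 13 -> empty
(90,62): row=0b1011010, col=0b111110, row AND col = 0b11010 = 26; 26 != 62 -> empty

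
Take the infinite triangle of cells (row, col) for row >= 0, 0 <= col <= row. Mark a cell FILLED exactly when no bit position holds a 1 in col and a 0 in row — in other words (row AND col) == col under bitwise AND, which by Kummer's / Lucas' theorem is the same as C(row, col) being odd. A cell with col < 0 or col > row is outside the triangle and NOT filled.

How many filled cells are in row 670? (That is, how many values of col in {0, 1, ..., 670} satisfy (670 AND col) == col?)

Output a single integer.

670 in binary = 1010011110
popcount(670) = number of 1-bits in 1010011110 = 6
A col c satisfies (670 AND c) == c iff every set bit of c is also set in 670; each of the 6 set bits of 670 can independently be on or off in c.
count = 2^6 = 64

Answer: 64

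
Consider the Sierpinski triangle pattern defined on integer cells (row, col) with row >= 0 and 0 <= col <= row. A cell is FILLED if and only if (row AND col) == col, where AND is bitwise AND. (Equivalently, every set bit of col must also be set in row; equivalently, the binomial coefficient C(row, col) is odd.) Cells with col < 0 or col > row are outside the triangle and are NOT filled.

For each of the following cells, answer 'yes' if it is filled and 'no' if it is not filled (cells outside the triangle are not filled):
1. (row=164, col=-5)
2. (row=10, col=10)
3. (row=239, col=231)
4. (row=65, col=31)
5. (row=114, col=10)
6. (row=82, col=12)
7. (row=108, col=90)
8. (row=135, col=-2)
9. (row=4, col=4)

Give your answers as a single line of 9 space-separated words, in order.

Answer: no yes yes no no no no no yes

Derivation:
(164,-5): col outside [0, 164] -> not filled
(10,10): row=0b1010, col=0b1010, row AND col = 0b1010 = 10; 10 == 10 -> filled
(239,231): row=0b11101111, col=0b11100111, row AND col = 0b11100111 = 231; 231 == 231 -> filled
(65,31): row=0b1000001, col=0b11111, row AND col = 0b1 = 1; 1 != 31 -> empty
(114,10): row=0b1110010, col=0b1010, row AND col = 0b10 = 2; 2 != 10 -> empty
(82,12): row=0b1010010, col=0b1100, row AND col = 0b0 = 0; 0 != 12 -> empty
(108,90): row=0b1101100, col=0b1011010, row AND col = 0b1001000 = 72; 72 != 90 -> empty
(135,-2): col outside [0, 135] -> not filled
(4,4): row=0b100, col=0b100, row AND col = 0b100 = 4; 4 == 4 -> filled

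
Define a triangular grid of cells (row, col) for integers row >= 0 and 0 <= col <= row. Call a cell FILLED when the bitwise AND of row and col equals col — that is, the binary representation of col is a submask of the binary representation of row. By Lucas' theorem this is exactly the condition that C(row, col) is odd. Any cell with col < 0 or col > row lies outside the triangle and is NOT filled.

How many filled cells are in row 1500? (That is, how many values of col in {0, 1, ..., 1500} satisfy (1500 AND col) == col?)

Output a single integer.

1500 in binary = 10111011100
popcount(1500) = number of 1-bits in 10111011100 = 7
A col c satisfies (1500 AND c) == c iff every set bit of c is also set in 1500; each of the 7 set bits of 1500 can independently be on or off in c.
count = 2^7 = 128

Answer: 128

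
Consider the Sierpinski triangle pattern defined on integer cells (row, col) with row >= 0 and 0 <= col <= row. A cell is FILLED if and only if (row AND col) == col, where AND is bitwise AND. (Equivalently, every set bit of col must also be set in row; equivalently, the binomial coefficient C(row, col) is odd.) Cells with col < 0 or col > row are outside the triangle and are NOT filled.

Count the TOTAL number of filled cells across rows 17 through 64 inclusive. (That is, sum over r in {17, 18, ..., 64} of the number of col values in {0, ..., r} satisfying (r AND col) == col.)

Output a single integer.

r17=10001 pc2: +4 =4
r18=10010 pc2: +4 =8
r19=10011 pc3: +8 =16
r20=10100 pc2: +4 =20
r21=10101 pc3: +8 =28
r22=10110 pc3: +8 =36
r23=10111 pc4: +16 =52
r24=11000 pc2: +4 =56
r25=11001 pc3: +8 =64
r26=11010 pc3: +8 =72
r27=11011 pc4: +16 =88
r28=11100 pc3: +8 =96
r29=11101 pc4: +16 =112
r30=11110 pc4: +16 =128
r31=11111 pc5: +32 =160
r32=100000 pc1: +2 =162
r33=100001 pc2: +4 =166
r34=100010 pc2: +4 =170
r35=100011 pc3: +8 =178
r36=100100 pc2: +4 =182
r37=100101 pc3: +8 =190
r38=100110 pc3: +8 =198
r39=100111 pc4: +16 =214
r40=101000 pc2: +4 =218
r41=101001 pc3: +8 =226
r42=101010 pc3: +8 =234
r43=101011 pc4: +16 =250
r44=101100 pc3: +8 =258
r45=101101 pc4: +16 =274
r46=101110 pc4: +16 =290
r47=101111 pc5: +32 =322
r48=110000 pc2: +4 =326
r49=110001 pc3: +8 =334
r50=110010 pc3: +8 =342
r51=110011 pc4: +16 =358
r52=110100 pc3: +8 =366
r53=110101 pc4: +16 =382
r54=110110 pc4: +16 =398
r55=110111 pc5: +32 =430
r56=111000 pc3: +8 =438
r57=111001 pc4: +16 =454
r58=111010 pc4: +16 =470
r59=111011 pc5: +32 =502
r60=111100 pc4: +16 =518
r61=111101 pc5: +32 =550
r62=111110 pc5: +32 =582
r63=111111 pc6: +64 =646
r64=1000000 pc1: +2 =648

Answer: 648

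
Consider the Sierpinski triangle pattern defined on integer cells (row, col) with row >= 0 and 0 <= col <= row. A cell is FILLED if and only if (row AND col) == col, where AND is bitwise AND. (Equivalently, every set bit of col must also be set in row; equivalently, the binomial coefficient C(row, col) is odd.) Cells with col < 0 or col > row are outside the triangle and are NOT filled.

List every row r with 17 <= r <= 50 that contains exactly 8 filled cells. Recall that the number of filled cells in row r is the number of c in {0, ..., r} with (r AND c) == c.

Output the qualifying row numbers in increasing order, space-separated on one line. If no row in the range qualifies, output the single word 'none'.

Answer: 19 21 22 25 26 28 35 37 38 41 42 44 49 50

Derivation:
Row r has 2^popcount(r) filled cells, so we need popcount(r) = log2(8) = 3.
Scan r = 17..50 and keep those with exactly 3 one-bits:
r=17=10001 popcount=2 -> skip
r=18=10010 popcount=2 -> skip
r=19=10011 popcount=3 -> KEEP
r=20=10100 popcount=2 -> skip
r=21=10101 popcount=3 -> KEEP
r=22=10110 popcount=3 -> KEEP
r=23=10111 popcount=4 -> skip
r=24=11000 popcount=2 -> skip
r=25=11001 popcount=3 -> KEEP
r=26=11010 popcount=3 -> KEEP
r=27=11011 popcount=4 -> skip
r=28=11100 popcount=3 -> KEEP
r=29=11101 popcount=4 -> skip
r=30=11110 popcount=4 -> skip
r=31=11111 popcount=5 -> skip
r=32=100000 popcount=1 -> skip
r=33=100001 popcount=2 -> skip
r=34=100010 popcount=2 -> skip
r=35=100011 popcount=3 -> KEEP
r=36=100100 popcount=2 -> skip
r=37=100101 popcount=3 -> KEEP
r=38=100110 popcount=3 -> KEEP
r=39=100111 popcount=4 -> skip
r=40=101000 popcount=2 -> skip
r=41=101001 popcount=3 -> KEEP
r=42=101010 popcount=3 -> KEEP
r=43=101011 popcount=4 -> skip
r=44=101100 popcount=3 -> KEEP
r=45=101101 popcount=4 -> skip
r=46=101110 popcount=4 -> skip
r=47=101111 popcount=5 -> skip
r=48=110000 popcount=2 -> skip
r=49=110001 popcount=3 -> KEEP
r=50=110010 popcount=3 -> KEEP
Kept rows: 19 21 22 25 26 28 35 37 38 41 42 44 49 50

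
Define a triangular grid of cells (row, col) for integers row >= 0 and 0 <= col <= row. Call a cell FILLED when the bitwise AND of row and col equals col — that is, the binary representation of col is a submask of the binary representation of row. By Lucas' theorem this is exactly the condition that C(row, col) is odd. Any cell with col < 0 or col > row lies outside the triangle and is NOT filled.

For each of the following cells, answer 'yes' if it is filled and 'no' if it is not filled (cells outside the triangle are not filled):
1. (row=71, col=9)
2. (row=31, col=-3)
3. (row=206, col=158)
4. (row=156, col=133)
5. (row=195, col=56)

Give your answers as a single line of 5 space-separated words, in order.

(71,9): row=0b1000111, col=0b1001, row AND col = 0b1 = 1; 1 != 9 -> empty
(31,-3): col outside [0, 31] -> not filled
(206,158): row=0b11001110, col=0b10011110, row AND col = 0b10001110 = 142; 142 != 158 -> empty
(156,133): row=0b10011100, col=0b10000101, row AND col = 0b10000100 = 132; 132 != 133 -> empty
(195,56): row=0b11000011, col=0b111000, row AND col = 0b0 = 0; 0 != 56 -> empty

Answer: no no no no no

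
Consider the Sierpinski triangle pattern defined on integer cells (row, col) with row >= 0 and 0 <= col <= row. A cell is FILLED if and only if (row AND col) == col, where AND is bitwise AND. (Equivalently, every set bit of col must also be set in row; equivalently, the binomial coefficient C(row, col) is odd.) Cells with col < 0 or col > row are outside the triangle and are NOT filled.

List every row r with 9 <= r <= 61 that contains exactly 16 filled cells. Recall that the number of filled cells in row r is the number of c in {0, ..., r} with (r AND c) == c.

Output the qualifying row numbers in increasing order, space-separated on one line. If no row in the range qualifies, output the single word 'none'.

Row r has 2^popcount(r) filled cells, so we need popcount(r) = log2(16) = 4.
Scan r = 9..61 and keep those with exactly 4 one-bits:
r=9=1001 popcount=2 -> skip
r=10=1010 popcount=2 -> skip
r=11=1011 popcount=3 -> skip
r=12=1100 popcount=2 -> skip
r=13=1101 popcount=3 -> skip
r=14=1110 popcount=3 -> skip
r=15=1111 popcount=4 -> KEEP
r=16=10000 popcount=1 -> skip
r=17=10001 popcount=2 -> skip
r=18=10010 popcount=2 -> skip
r=19=10011 popcount=3 -> skip
r=20=10100 popcount=2 -> skip
r=21=10101 popcount=3 -> skip
r=22=10110 popcount=3 -> skip
r=23=10111 popcount=4 -> KEEP
r=24=11000 popcount=2 -> skip
r=25=11001 popcount=3 -> skip
r=26=11010 popcount=3 -> skip
r=27=11011 popcount=4 -> KEEP
r=28=11100 popcount=3 -> skip
r=29=11101 popcount=4 -> KEEP
r=30=11110 popcount=4 -> KEEP
r=31=11111 popcount=5 -> skip
r=32=100000 popcount=1 -> skip
r=33=100001 popcount=2 -> skip
r=34=100010 popcount=2 -> skip
r=35=100011 popcount=3 -> skip
r=36=100100 popcount=2 -> skip
r=37=100101 popcount=3 -> skip
r=38=100110 popcount=3 -> skip
r=39=100111 popcount=4 -> KEEP
r=40=101000 popcount=2 -> skip
r=41=101001 popcount=3 -> skip
r=42=101010 popcount=3 -> skip
r=43=101011 popcount=4 -> KEEP
r=44=101100 popcount=3 -> skip
r=45=101101 popcount=4 -> KEEP
r=46=101110 popcount=4 -> KEEP
r=47=101111 popcount=5 -> skip
r=48=110000 popcount=2 -> skip
r=49=110001 popcount=3 -> skip
r=50=110010 popcount=3 -> skip
r=51=110011 popcount=4 -> KEEP
r=52=110100 popcount=3 -> skip
r=53=110101 popcount=4 -> KEEP
r=54=110110 popcount=4 -> KEEP
r=55=110111 popcount=5 -> skip
r=56=111000 popcount=3 -> skip
r=57=111001 popcount=4 -> KEEP
r=58=111010 popcount=4 -> KEEP
r=59=111011 popcount=5 -> skip
r=60=111100 popcount=4 -> KEEP
r=61=111101 popcount=5 -> skip
Kept rows: 15 23 27 29 30 39 43 45 46 51 53 54 57 58 60

Answer: 15 23 27 29 30 39 43 45 46 51 53 54 57 58 60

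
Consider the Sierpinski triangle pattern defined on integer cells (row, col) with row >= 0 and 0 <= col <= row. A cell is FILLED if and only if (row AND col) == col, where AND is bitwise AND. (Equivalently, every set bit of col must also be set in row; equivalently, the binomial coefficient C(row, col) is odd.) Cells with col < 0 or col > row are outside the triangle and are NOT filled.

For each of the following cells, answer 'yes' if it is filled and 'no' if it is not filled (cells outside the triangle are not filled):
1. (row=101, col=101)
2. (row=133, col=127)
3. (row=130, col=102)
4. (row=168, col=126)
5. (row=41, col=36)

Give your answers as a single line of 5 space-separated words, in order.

(101,101): row=0b1100101, col=0b1100101, row AND col = 0b1100101 = 101; 101 == 101 -> filled
(133,127): row=0b10000101, col=0b1111111, row AND col = 0b101 = 5; 5 != 127 -> empty
(130,102): row=0b10000010, col=0b1100110, row AND col = 0b10 = 2; 2 != 102 -> empty
(168,126): row=0b10101000, col=0b1111110, row AND col = 0b101000 = 40; 40 != 126 -> empty
(41,36): row=0b101001, col=0b100100, row AND col = 0b100000 = 32; 32 != 36 -> empty

Answer: yes no no no no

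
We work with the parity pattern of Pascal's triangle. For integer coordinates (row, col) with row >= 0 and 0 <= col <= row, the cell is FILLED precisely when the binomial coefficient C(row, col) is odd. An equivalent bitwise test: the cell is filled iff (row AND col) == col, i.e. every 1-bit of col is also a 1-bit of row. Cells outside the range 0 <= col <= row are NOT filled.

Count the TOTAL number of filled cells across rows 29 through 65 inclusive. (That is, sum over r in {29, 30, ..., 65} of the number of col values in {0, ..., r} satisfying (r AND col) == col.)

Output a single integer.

Answer: 556

Derivation:
r29=11101 pc4: +16 =16
r30=11110 pc4: +16 =32
r31=11111 pc5: +32 =64
r32=100000 pc1: +2 =66
r33=100001 pc2: +4 =70
r34=100010 pc2: +4 =74
r35=100011 pc3: +8 =82
r36=100100 pc2: +4 =86
r37=100101 pc3: +8 =94
r38=100110 pc3: +8 =102
r39=100111 pc4: +16 =118
r40=101000 pc2: +4 =122
r41=101001 pc3: +8 =130
r42=101010 pc3: +8 =138
r43=101011 pc4: +16 =154
r44=101100 pc3: +8 =162
r45=101101 pc4: +16 =178
r46=101110 pc4: +16 =194
r47=101111 pc5: +32 =226
r48=110000 pc2: +4 =230
r49=110001 pc3: +8 =238
r50=110010 pc3: +8 =246
r51=110011 pc4: +16 =262
r52=110100 pc3: +8 =270
r53=110101 pc4: +16 =286
r54=110110 pc4: +16 =302
r55=110111 pc5: +32 =334
r56=111000 pc3: +8 =342
r57=111001 pc4: +16 =358
r58=111010 pc4: +16 =374
r59=111011 pc5: +32 =406
r60=111100 pc4: +16 =422
r61=111101 pc5: +32 =454
r62=111110 pc5: +32 =486
r63=111111 pc6: +64 =550
r64=1000000 pc1: +2 =552
r65=1000001 pc2: +4 =556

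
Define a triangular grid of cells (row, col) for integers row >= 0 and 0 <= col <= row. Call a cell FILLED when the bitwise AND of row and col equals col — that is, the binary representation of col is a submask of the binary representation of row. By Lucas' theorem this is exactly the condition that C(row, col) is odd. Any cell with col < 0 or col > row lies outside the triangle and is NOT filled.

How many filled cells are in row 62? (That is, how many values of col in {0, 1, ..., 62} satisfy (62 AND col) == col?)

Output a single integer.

62 in binary = 111110
popcount(62) = number of 1-bits in 111110 = 5
A col c satisfies (62 AND c) == c iff every set bit of c is also set in 62; each of the 5 set bits of 62 can independently be on or off in c.
count = 2^5 = 32

Answer: 32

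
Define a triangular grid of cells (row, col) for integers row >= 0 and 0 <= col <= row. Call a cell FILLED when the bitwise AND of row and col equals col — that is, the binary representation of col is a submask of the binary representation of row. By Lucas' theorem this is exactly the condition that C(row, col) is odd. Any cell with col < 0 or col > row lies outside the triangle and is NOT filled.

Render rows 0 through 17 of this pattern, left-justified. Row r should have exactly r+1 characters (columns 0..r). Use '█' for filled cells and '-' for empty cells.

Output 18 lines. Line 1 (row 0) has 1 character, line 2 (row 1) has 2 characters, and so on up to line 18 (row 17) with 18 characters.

Answer: █
██
█-█
████
█---█
██--██
█-█-█-█
████████
█-------█
██------██
█-█-----█-█
████----████
█---█---█---█
██--██--██--██
█-█-█-█-█-█-█-█
████████████████
█---------------█
██--------------██

Derivation:
r0=0: █
r1=1: ██
r2=10: █-█
r3=11: ████
r4=100: █---█
r5=101: ██--██
r6=110: █-█-█-█
r7=111: ████████
r8=1000: █-------█
r9=1001: ██------██
r10=1010: █-█-----█-█
r11=1011: ████----████
r12=1100: █---█---█---█
r13=1101: ██--██--██--██
r14=1110: █-█-█-█-█-█-█-█
r15=1111: ████████████████
r16=10000: █---------------█
r17=10001: ██--------------██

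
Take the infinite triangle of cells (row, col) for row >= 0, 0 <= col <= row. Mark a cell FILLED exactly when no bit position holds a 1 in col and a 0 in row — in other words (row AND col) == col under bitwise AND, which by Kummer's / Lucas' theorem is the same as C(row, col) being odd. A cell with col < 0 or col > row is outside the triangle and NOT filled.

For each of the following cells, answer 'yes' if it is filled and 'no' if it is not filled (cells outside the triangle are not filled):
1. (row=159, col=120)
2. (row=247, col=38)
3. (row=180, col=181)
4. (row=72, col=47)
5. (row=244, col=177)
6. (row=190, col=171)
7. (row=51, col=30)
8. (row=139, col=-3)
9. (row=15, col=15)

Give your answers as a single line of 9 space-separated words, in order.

(159,120): row=0b10011111, col=0b1111000, row AND col = 0b11000 = 24; 24 != 120 -> empty
(247,38): row=0b11110111, col=0b100110, row AND col = 0b100110 = 38; 38 == 38 -> filled
(180,181): col outside [0, 180] -> not filled
(72,47): row=0b1001000, col=0b101111, row AND col = 0b1000 = 8; 8 != 47 -> empty
(244,177): row=0b11110100, col=0b10110001, row AND col = 0b10110000 = 176; 176 != 177 -> empty
(190,171): row=0b10111110, col=0b10101011, row AND col = 0b10101010 = 170; 170 != 171 -> empty
(51,30): row=0b110011, col=0b11110, row AND col = 0b10010 = 18; 18 != 30 -> empty
(139,-3): col outside [0, 139] -> not filled
(15,15): row=0b1111, col=0b1111, row AND col = 0b1111 = 15; 15 == 15 -> filled

Answer: no yes no no no no no no yes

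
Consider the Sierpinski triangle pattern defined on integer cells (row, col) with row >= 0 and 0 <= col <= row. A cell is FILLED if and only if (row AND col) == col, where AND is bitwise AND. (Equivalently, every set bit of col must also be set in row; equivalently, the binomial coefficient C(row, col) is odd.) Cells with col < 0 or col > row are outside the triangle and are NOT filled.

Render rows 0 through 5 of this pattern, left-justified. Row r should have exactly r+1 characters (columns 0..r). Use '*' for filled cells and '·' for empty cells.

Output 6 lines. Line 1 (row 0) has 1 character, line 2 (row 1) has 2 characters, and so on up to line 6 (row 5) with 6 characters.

Answer: *
**
*·*
****
*···*
**··**

Derivation:
r0=0: *
r1=1: **
r2=10: *·*
r3=11: ****
r4=100: *···*
r5=101: **··**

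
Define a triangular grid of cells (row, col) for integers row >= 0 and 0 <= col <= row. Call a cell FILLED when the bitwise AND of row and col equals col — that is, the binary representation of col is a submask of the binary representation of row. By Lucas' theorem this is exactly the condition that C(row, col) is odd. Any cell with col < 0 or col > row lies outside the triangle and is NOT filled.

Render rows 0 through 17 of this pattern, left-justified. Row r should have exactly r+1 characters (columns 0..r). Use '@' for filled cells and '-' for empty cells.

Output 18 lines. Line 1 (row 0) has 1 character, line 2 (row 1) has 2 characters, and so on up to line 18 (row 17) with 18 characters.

r0=0: @
r1=1: @@
r2=10: @-@
r3=11: @@@@
r4=100: @---@
r5=101: @@--@@
r6=110: @-@-@-@
r7=111: @@@@@@@@
r8=1000: @-------@
r9=1001: @@------@@
r10=1010: @-@-----@-@
r11=1011: @@@@----@@@@
r12=1100: @---@---@---@
r13=1101: @@--@@--@@--@@
r14=1110: @-@-@-@-@-@-@-@
r15=1111: @@@@@@@@@@@@@@@@
r16=10000: @---------------@
r17=10001: @@--------------@@

Answer: @
@@
@-@
@@@@
@---@
@@--@@
@-@-@-@
@@@@@@@@
@-------@
@@------@@
@-@-----@-@
@@@@----@@@@
@---@---@---@
@@--@@--@@--@@
@-@-@-@-@-@-@-@
@@@@@@@@@@@@@@@@
@---------------@
@@--------------@@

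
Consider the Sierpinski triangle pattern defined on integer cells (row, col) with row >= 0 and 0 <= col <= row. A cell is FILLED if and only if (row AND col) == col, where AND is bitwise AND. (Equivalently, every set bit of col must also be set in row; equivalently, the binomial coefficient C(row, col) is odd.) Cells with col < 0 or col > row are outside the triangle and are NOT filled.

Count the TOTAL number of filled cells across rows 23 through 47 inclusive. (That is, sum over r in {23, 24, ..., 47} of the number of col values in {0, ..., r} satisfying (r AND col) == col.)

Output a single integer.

r23=10111 pc4: +16 =16
r24=11000 pc2: +4 =20
r25=11001 pc3: +8 =28
r26=11010 pc3: +8 =36
r27=11011 pc4: +16 =52
r28=11100 pc3: +8 =60
r29=11101 pc4: +16 =76
r30=11110 pc4: +16 =92
r31=11111 pc5: +32 =124
r32=100000 pc1: +2 =126
r33=100001 pc2: +4 =130
r34=100010 pc2: +4 =134
r35=100011 pc3: +8 =142
r36=100100 pc2: +4 =146
r37=100101 pc3: +8 =154
r38=100110 pc3: +8 =162
r39=100111 pc4: +16 =178
r40=101000 pc2: +4 =182
r41=101001 pc3: +8 =190
r42=101010 pc3: +8 =198
r43=101011 pc4: +16 =214
r44=101100 pc3: +8 =222
r45=101101 pc4: +16 =238
r46=101110 pc4: +16 =254
r47=101111 pc5: +32 =286

Answer: 286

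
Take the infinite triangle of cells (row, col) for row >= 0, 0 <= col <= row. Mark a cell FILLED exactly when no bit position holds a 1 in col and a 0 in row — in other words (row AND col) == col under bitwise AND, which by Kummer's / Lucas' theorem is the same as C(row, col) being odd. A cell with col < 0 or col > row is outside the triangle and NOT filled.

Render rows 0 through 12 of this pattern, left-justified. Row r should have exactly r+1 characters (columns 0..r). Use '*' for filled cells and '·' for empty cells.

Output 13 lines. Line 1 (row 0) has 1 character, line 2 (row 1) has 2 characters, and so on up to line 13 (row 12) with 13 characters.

Answer: *
**
*·*
****
*···*
**··**
*·*·*·*
********
*·······*
**······**
*·*·····*·*
****····****
*···*···*···*

Derivation:
r0=0: *
r1=1: **
r2=10: *·*
r3=11: ****
r4=100: *···*
r5=101: **··**
r6=110: *·*·*·*
r7=111: ********
r8=1000: *·······*
r9=1001: **······**
r10=1010: *·*·····*·*
r11=1011: ****····****
r12=1100: *···*···*···*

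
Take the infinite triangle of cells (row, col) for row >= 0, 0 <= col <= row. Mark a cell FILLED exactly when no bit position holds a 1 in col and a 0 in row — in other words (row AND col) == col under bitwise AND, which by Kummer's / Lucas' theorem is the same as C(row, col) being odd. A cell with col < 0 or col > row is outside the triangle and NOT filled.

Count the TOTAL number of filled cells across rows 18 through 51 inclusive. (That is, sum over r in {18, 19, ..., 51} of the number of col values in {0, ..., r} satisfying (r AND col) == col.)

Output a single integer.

Answer: 354

Derivation:
r18=10010 pc2: +4 =4
r19=10011 pc3: +8 =12
r20=10100 pc2: +4 =16
r21=10101 pc3: +8 =24
r22=10110 pc3: +8 =32
r23=10111 pc4: +16 =48
r24=11000 pc2: +4 =52
r25=11001 pc3: +8 =60
r26=11010 pc3: +8 =68
r27=11011 pc4: +16 =84
r28=11100 pc3: +8 =92
r29=11101 pc4: +16 =108
r30=11110 pc4: +16 =124
r31=11111 pc5: +32 =156
r32=100000 pc1: +2 =158
r33=100001 pc2: +4 =162
r34=100010 pc2: +4 =166
r35=100011 pc3: +8 =174
r36=100100 pc2: +4 =178
r37=100101 pc3: +8 =186
r38=100110 pc3: +8 =194
r39=100111 pc4: +16 =210
r40=101000 pc2: +4 =214
r41=101001 pc3: +8 =222
r42=101010 pc3: +8 =230
r43=101011 pc4: +16 =246
r44=101100 pc3: +8 =254
r45=101101 pc4: +16 =270
r46=101110 pc4: +16 =286
r47=101111 pc5: +32 =318
r48=110000 pc2: +4 =322
r49=110001 pc3: +8 =330
r50=110010 pc3: +8 =338
r51=110011 pc4: +16 =354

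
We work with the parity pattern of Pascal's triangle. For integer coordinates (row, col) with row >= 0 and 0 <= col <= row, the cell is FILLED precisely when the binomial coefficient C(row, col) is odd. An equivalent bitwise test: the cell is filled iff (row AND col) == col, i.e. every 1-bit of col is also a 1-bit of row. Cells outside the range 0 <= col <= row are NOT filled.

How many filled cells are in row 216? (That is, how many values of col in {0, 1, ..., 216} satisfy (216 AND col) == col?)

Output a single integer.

216 in binary = 11011000
popcount(216) = number of 1-bits in 11011000 = 4
A col c satisfies (216 AND c) == c iff every set bit of c is also set in 216; each of the 4 set bits of 216 can independently be on or off in c.
count = 2^4 = 16

Answer: 16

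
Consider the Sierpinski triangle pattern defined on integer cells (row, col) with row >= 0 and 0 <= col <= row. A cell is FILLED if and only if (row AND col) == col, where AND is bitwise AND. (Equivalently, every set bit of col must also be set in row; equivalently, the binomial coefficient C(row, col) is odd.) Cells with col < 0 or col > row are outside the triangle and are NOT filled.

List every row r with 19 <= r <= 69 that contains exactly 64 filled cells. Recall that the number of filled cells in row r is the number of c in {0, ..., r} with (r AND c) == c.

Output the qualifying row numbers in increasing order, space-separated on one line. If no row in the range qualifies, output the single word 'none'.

Row r has 2^popcount(r) filled cells, so we need popcount(r) = log2(64) = 6.
Scan r = 19..69 and keep those with exactly 6 one-bits:
r=19=10011 popcount=3 -> skip
r=20=10100 popcount=2 -> skip
r=21=10101 popcount=3 -> skip
r=22=10110 popcount=3 -> skip
r=23=10111 popcount=4 -> skip
r=24=11000 popcount=2 -> skip
r=25=11001 popcount=3 -> skip
r=26=11010 popcount=3 -> skip
r=27=11011 popcount=4 -> skip
r=28=11100 popcount=3 -> skip
r=29=11101 popcount=4 -> skip
r=30=11110 popcount=4 -> skip
r=31=11111 popcount=5 -> skip
r=32=100000 popcount=1 -> skip
r=33=100001 popcount=2 -> skip
r=34=100010 popcount=2 -> skip
r=35=100011 popcount=3 -> skip
r=36=100100 popcount=2 -> skip
r=37=100101 popcount=3 -> skip
r=38=100110 popcount=3 -> skip
r=39=100111 popcount=4 -> skip
r=40=101000 popcount=2 -> skip
r=41=101001 popcount=3 -> skip
r=42=101010 popcount=3 -> skip
r=43=101011 popcount=4 -> skip
r=44=101100 popcount=3 -> skip
r=45=101101 popcount=4 -> skip
r=46=101110 popcount=4 -> skip
r=47=101111 popcount=5 -> skip
r=48=110000 popcount=2 -> skip
r=49=110001 popcount=3 -> skip
r=50=110010 popcount=3 -> skip
r=51=110011 popcount=4 -> skip
r=52=110100 popcount=3 -> skip
r=53=110101 popcount=4 -> skip
r=54=110110 popcount=4 -> skip
r=55=110111 popcount=5 -> skip
r=56=111000 popcount=3 -> skip
r=57=111001 popcount=4 -> skip
r=58=111010 popcount=4 -> skip
r=59=111011 popcount=5 -> skip
r=60=111100 popcount=4 -> skip
r=61=111101 popcount=5 -> skip
r=62=111110 popcount=5 -> skip
r=63=111111 popcount=6 -> KEEP
r=64=1000000 popcount=1 -> skip
r=65=1000001 popcount=2 -> skip
r=66=1000010 popcount=2 -> skip
r=67=1000011 popcount=3 -> skip
r=68=1000100 popcount=2 -> skip
r=69=1000101 popcount=3 -> skip
Kept rows: 63

Answer: 63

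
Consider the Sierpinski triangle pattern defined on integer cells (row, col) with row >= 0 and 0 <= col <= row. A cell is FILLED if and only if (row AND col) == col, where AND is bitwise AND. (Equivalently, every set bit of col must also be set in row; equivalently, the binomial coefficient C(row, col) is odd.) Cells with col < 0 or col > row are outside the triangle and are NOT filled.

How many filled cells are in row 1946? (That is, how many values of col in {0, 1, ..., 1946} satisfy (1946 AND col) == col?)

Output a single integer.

1946 in binary = 11110011010
popcount(1946) = number of 1-bits in 11110011010 = 7
A col c satisfies (1946 AND c) == c iff every set bit of c is also set in 1946; each of the 7 set bits of 1946 can independently be on or off in c.
count = 2^7 = 128

Answer: 128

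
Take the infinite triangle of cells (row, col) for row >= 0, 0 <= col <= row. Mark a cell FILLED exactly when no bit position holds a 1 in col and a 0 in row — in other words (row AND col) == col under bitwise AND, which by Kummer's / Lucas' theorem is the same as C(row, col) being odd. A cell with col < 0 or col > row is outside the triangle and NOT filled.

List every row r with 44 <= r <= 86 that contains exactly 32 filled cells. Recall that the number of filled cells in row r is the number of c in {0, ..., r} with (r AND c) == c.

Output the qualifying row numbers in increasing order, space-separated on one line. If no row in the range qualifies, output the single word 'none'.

Answer: 47 55 59 61 62 79

Derivation:
Row r has 2^popcount(r) filled cells, so we need popcount(r) = log2(32) = 5.
Scan r = 44..86 and keep those with exactly 5 one-bits:
r=44=101100 popcount=3 -> skip
r=45=101101 popcount=4 -> skip
r=46=101110 popcount=4 -> skip
r=47=101111 popcount=5 -> KEEP
r=48=110000 popcount=2 -> skip
r=49=110001 popcount=3 -> skip
r=50=110010 popcount=3 -> skip
r=51=110011 popcount=4 -> skip
r=52=110100 popcount=3 -> skip
r=53=110101 popcount=4 -> skip
r=54=110110 popcount=4 -> skip
r=55=110111 popcount=5 -> KEEP
r=56=111000 popcount=3 -> skip
r=57=111001 popcount=4 -> skip
r=58=111010 popcount=4 -> skip
r=59=111011 popcount=5 -> KEEP
r=60=111100 popcount=4 -> skip
r=61=111101 popcount=5 -> KEEP
r=62=111110 popcount=5 -> KEEP
r=63=111111 popcount=6 -> skip
r=64=1000000 popcount=1 -> skip
r=65=1000001 popcount=2 -> skip
r=66=1000010 popcount=2 -> skip
r=67=1000011 popcount=3 -> skip
r=68=1000100 popcount=2 -> skip
r=69=1000101 popcount=3 -> skip
r=70=1000110 popcount=3 -> skip
r=71=1000111 popcount=4 -> skip
r=72=1001000 popcount=2 -> skip
r=73=1001001 popcount=3 -> skip
r=74=1001010 popcount=3 -> skip
r=75=1001011 popcount=4 -> skip
r=76=1001100 popcount=3 -> skip
r=77=1001101 popcount=4 -> skip
r=78=1001110 popcount=4 -> skip
r=79=1001111 popcount=5 -> KEEP
r=80=1010000 popcount=2 -> skip
r=81=1010001 popcount=3 -> skip
r=82=1010010 popcount=3 -> skip
r=83=1010011 popcount=4 -> skip
r=84=1010100 popcount=3 -> skip
r=85=1010101 popcount=4 -> skip
r=86=1010110 popcount=4 -> skip
Kept rows: 47 55 59 61 62 79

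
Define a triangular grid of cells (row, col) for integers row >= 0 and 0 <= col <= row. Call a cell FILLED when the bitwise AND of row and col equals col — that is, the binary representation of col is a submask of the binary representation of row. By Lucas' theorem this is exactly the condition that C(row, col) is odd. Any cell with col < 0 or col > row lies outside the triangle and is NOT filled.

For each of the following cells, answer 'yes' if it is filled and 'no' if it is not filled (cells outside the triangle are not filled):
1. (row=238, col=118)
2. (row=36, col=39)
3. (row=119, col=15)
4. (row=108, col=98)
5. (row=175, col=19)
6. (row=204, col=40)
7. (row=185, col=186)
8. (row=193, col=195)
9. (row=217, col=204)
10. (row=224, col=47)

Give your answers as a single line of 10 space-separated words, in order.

(238,118): row=0b11101110, col=0b1110110, row AND col = 0b1100110 = 102; 102 != 118 -> empty
(36,39): col outside [0, 36] -> not filled
(119,15): row=0b1110111, col=0b1111, row AND col = 0b111 = 7; 7 != 15 -> empty
(108,98): row=0b1101100, col=0b1100010, row AND col = 0b1100000 = 96; 96 != 98 -> empty
(175,19): row=0b10101111, col=0b10011, row AND col = 0b11 = 3; 3 != 19 -> empty
(204,40): row=0b11001100, col=0b101000, row AND col = 0b1000 = 8; 8 != 40 -> empty
(185,186): col outside [0, 185] -> not filled
(193,195): col outside [0, 193] -> not filled
(217,204): row=0b11011001, col=0b11001100, row AND col = 0b11001000 = 200; 200 != 204 -> empty
(224,47): row=0b11100000, col=0b101111, row AND col = 0b100000 = 32; 32 != 47 -> empty

Answer: no no no no no no no no no no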